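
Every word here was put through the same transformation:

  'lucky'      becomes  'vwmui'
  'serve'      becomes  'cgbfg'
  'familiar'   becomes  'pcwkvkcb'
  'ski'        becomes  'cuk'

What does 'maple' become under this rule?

wczvg

The shift depends on letter class: consonant l→v is +10, but vowel u→w is +2. Vowels shift forward by 2 and consonants shift forward by 10.
Applying it to maple: m(cons)+10=w, a(vowel)+2=c, p(cons)+10=z, l(cons)+10=v, e(vowel)+2=g.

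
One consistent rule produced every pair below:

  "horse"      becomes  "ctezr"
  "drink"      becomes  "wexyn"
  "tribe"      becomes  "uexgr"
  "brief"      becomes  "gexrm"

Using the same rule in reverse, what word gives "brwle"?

cedar

h(7)→c(2) and o(14)→t(19) fit y≡21x+11 (mod 26); the inverse of 21 mod 26 is 5. Treating letters as 0–25, the rule is x ↦ 21x + 11 (mod 26).
Undoing it on brwle: b(1)→5·(1−11)≡2=c; r(17)→5·(17−11)≡4=e; w(22)→5·(22−11)≡3=d; l(11)→5·(11−11)≡0=a; e(4)→5·(4−11)≡17=r (all mod 26).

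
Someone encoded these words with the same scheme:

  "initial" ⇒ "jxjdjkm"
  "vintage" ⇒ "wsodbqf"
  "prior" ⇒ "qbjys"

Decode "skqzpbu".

Shifts by position in initial: pos 0: i→j (+1), pos 1: n→x (+10), pos 2: i→j (+1), pos 3: t→d (+10) — repeating every 2. It's a Vigenère-style cipher with numeric key [1,10]: position i shifts by key[i mod 2].
Reversing it on skqzpbu: s−1=r, k−10=a, q−1=p, z−10=p, p−1=o, b−10=r, u−1=t.

rapport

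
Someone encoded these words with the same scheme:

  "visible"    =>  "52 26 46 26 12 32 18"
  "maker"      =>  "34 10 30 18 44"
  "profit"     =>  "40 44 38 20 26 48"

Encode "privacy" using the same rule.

With a=1..z=26, the number is 2·pos + 8.
On privacy: p=16→40, r=18→44, i=9→26, v=22→52, a=1→10, c=3→14, y=25→58.

40 44 26 52 10 14 58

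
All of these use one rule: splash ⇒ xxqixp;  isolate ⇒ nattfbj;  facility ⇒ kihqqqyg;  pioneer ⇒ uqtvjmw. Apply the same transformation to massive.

rixandj

Shifts by position in splash: pos 0: s→x (+5), pos 1: p→x (+8), pos 2: l→q (+5), pos 3: a→i (+8) — repeating every 2. The shifts repeat in a cycle of length 2: positions 0,1,… shift by +5, +8, then the pattern repeats.
Applying it to massive: m+5=r, a+8=i, s+5=x, s+8=a, i+5=n, v+8=d, e+5=j.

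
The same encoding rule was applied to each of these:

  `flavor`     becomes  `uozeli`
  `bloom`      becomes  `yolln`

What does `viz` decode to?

era

Each pair mirrors across the alphabet (f↔u, l↔o, a↔z): positions sum to 25. Each letter is replaced by its mirror in the alphabet: a↔z, b↔y, c↔x, and so on (the Atbash cipher).
Decoding viz: v↔e, i↔r, z↔a.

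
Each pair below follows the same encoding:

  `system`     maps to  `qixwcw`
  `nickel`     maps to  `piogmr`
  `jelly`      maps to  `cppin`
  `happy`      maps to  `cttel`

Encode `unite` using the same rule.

ixmry

The word is reversed, then every letter is shifted forward by 4.
On unite: reverse → etinu; then shift: e+4=i, t+4=x, i+4=m, n+4=r, u+4=y.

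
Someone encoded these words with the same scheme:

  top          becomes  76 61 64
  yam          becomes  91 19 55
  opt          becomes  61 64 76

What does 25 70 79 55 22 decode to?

t(#20)→76 and o(#15)→61: differences scale by 3, so n = 3·pos + 16. The formula is n = 3×(alphabet index, a=1) + 16.
Undoing it on 25 70 79 55 22: 25→(25−16)÷3=3=c, 70→(70−16)÷3=18=r, 79→(79−16)÷3=21=u, 55→(55−16)÷3=13=m, 22→(22−16)÷3=2=b.

crumb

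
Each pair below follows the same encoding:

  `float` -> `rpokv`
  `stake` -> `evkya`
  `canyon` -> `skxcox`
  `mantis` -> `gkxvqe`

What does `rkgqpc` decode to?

family

f(5)→r(17) and l(11)→p(15) fit y≡17x+10 (mod 26); the inverse of 17 mod 26 is 23. Treating letters as 0–25, the rule is x ↦ 17x + 10 (mod 26).
Reversing it on rkgqpc: r(17)→23·(17−10)≡5=f; k(10)→23·(10−10)≡0=a; g(6)→23·(6−10)≡12=m; q(16)→23·(16−10)≡8=i; p(15)→23·(15−10)≡11=l; c(2)→23·(2−10)≡24=y (all mod 26).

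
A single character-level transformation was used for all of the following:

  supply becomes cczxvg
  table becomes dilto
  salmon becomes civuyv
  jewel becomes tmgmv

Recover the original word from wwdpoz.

Shifts by position in supply: pos 0: s→c (+10), pos 1: u→c (+8), pos 2: p→z (+10), pos 3: p→x (+8) — repeating every 2. The shifts repeat in a cycle of length 2: positions 0,1,… shift by +10, +8, then the pattern repeats.
Reversing it on wwdpoz: w−10=m, w−8=o, d−10=t, p−8=h, o−10=e, z−8=r.

mother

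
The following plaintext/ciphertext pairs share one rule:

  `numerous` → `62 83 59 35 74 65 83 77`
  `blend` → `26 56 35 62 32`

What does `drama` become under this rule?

32 74 23 59 23

n(#14)→62 and u(#21)→83: differences scale by 3, so n = 3·pos + 20. Each letter becomes 3×(its alphabet position, a=1..z=26) + 20.
Applying it to drama: d=4→32, r=18→74, a=1→23, m=13→59, a=1→23.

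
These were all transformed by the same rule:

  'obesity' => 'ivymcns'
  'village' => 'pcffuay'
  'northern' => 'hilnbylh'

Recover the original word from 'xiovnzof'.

Every letter moves 20 places later in the alphabet, wrapping around z→a.
Reversing it on xiovnzof: x−20=d, i−20=o, o−20=u, v−20=b, n−20=t, z−20=f, o−20=u, f−20=l.

doubtful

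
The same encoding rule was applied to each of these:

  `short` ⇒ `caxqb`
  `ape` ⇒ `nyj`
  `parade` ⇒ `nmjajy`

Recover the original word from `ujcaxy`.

Read the word backwards and shift each letter +9.
Undoing it on ujcaxy: shift back: u−9=l, j−9=a, c−9=t, a−9=r, x−9=o, y−9=p → latrop; then reverse → portal.

portal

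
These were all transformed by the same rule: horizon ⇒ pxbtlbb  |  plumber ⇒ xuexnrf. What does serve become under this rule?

anbgq

In horizon: h→p is +8, o→x is +9, r→b is +10, i→t is +11 — the shift increases by 1 each position. Each letter shifts forward by (position + 8), i.e. 8, 9, 10, … — the shift grows by one for each successive letter.
On serve: s+8=a, e+9=n, r+10=b, v+11=g, e+12=q.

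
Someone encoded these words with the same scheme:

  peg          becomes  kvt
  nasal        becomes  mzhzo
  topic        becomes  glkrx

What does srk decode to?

hip

Each pair mirrors across the alphabet (p↔k, e↔v, g↔t): positions sum to 25. Each letter is replaced by its mirror in the alphabet: a↔z, b↔y, c↔x, and so on (the Atbash cipher).
Decoding srk: s↔h, r↔i, k↔p.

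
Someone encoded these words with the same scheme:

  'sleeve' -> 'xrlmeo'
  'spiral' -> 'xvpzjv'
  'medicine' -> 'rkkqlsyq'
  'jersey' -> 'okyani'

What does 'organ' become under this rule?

In sleeve: s→x is +5, l→r is +6, e→l is +7, e→m is +8 — the shift increases by 1 each position. Letter i (0-indexed) is shifted by i+5, so successive shifts are 5, 6, 7, ….
On organ: o+5=t, r+6=x, g+7=n, a+8=i, n+9=w.

txniw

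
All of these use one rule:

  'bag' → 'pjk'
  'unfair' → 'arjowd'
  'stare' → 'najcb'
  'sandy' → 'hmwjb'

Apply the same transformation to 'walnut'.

cdwujf

The output letters match the input read backwards, each shifted +9: bag reversed is gab. Read the word backwards and shift each letter +9.
On walnut: reverse → tunlaw; then shift: t+9=c, u+9=d, n+9=w, l+9=u, a+9=j, w+9=f.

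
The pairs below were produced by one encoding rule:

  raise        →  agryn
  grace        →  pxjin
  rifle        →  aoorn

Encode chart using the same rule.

Shifts by position in raise: pos 0: r→a (+9), pos 1: a→g (+6), pos 2: i→r (+9), pos 3: s→y (+6) — repeating every 2. A repeating key of period 2 is used — shifts +9, +6 over and over.
Applying it to chart: c+9=l, h+6=n, a+9=j, r+6=x, t+9=c.

lnjxc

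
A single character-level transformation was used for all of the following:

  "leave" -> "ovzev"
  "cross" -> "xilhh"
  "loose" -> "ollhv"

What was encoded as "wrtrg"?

Each pair mirrors across the alphabet (l↔o, e↔v, a↔z): positions sum to 25. Each letter is replaced by its mirror in the alphabet: a↔z, b↔y, c↔x, and so on (the Atbash cipher).
Undoing it on wrtrg: w↔d, r↔i, t↔g, r↔i, g↔t.

digit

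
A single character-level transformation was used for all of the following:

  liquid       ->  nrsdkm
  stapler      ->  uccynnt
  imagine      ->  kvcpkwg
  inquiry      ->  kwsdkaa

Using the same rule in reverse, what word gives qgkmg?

oxide

Shifts by position in liquid: pos 0: l→n (+2), pos 1: i→r (+9), pos 2: q→s (+2), pos 3: u→d (+9) — repeating every 2. The shifts repeat in a cycle of length 2: positions 0,1,… shift by +2, +9, then the pattern repeats.
Reversing it on qgkmg: q−2=o, g−9=x, k−2=i, m−9=d, g−2=e.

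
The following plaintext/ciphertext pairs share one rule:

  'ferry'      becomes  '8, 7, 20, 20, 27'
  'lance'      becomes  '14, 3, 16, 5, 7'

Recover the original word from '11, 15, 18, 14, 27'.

imply

The number is (letter's place in the alphabet, a=1) + 2.
Undoing it on 11, 15, 18, 14, 27: 11→(11−2)÷1=9=i, 15→(15−2)÷1=13=m, 18→(18−2)÷1=16=p, 14→(14−2)÷1=12=l, 27→(27−2)÷1=25=y.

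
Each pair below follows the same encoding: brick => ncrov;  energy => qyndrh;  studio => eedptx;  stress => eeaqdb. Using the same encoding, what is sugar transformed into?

Shifts by position in brick: pos 0: b→n (+12), pos 1: r→c (+11), pos 2: i→r (+9), pos 3: c→o (+12), pos 4: k→v (+11) — repeating every 3. The shifts repeat in a cycle of length 3: positions 0,1,… shift by +12, +11, +9, then the pattern repeats.
For sugar: s+12=e, u+11=f, g+9=p, a+12=m, r+11=c.

efpmc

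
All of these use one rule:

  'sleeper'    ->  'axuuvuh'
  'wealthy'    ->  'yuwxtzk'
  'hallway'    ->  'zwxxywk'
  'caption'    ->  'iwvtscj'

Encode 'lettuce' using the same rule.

s(18)→a(0) and l(11)→x(23) fit y≡19x+22 (mod 26); the inverse of 19 mod 26 is 11. Each letter's alphabet position (a=0..z=25) is mapped through 19·x+22 mod 26 — an affine cipher.
For lettuce: l(11)→19·11+22≡23=x; e(4)→19·4+22≡20=u; t(19)→19·19+22≡19=t; t(19)→19·19+22≡19=t; u(20)→19·20+22≡12=m; c(2)→19·2+22≡8=i; e(4)→19·4+22≡20=u (all mod 26).

xuttmiu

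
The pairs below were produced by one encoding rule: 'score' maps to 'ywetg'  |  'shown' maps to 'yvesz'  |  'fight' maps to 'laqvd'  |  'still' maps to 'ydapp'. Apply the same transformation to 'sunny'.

yizzc

s(18)→y(24) and c(2)→w(22) fit y≡5x+12 (mod 26); the inverse of 5 mod 26 is 21. Each letter's alphabet position (a=0..z=25) is mapped through 5·x+12 mod 26 — an affine cipher.
Applying it to sunny: s(18)→5·18+12≡24=y; u(20)→5·20+12≡8=i; n(13)→5·13+12≡25=z; n(13)→5·13+12≡25=z; y(24)→5·24+12≡2=c (all mod 26).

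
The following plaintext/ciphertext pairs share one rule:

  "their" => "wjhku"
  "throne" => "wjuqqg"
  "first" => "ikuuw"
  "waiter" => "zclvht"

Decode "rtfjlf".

Shifts by position in their: pos 0: t→w (+3), pos 1: h→j (+2), pos 2: e→h (+3), pos 3: i→k (+2) — repeating every 2. It's a Vigenère-style cipher with numeric key [3,2]: position i shifts by key[i mod 2].
Undoing it on rtfjlf: r−3=o, t−2=r, f−3=c, j−2=h, l−3=i, f−2=d.

orchid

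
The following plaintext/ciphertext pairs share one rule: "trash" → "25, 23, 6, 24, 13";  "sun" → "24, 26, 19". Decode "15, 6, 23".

jar

t is letter #20 and maps to 25: an offset of 5. Each letter is replaced by its alphabet position (a=1..z=26) + 5.
Reversing it on 15, 6, 23: 15→(15−5)÷1=10=j, 6→(6−5)÷1=1=a, 23→(23−5)÷1=18=r.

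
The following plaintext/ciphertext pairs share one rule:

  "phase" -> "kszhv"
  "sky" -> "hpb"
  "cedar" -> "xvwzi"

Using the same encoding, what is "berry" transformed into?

This is the alphabet-reversal cipher (Atbash): a becomes z, b becomes y, etc.
For berry: b↔y, e↔v, r↔i, r↔i, y↔b.

yviib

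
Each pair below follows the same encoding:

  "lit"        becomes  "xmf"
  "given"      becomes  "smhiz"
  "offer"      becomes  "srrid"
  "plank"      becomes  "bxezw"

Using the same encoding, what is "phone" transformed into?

btszi

The shift depends on letter class: consonant l→x is +12, but vowel i→m is +4. The rule splits by letter class: vowels +4, consonants +12.
On phone: p(cons)+12=b, h(cons)+12=t, o(vowel)+4=s, n(cons)+12=z, e(vowel)+4=i.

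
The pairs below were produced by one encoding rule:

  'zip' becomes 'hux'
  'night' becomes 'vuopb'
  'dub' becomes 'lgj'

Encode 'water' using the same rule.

Two shifts are in play — +12 for a/e/i/o/u, +8 for every other letter.
Applying it to water: w(cons)+8=e, a(vowel)+12=m, t(cons)+8=b, e(vowel)+12=q, r(cons)+8=z.

embqz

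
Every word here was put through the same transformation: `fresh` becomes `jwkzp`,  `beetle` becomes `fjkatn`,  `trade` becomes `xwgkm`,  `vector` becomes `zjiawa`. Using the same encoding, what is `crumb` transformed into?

Each letter shifts forward by (position + 4), i.e. 4, 5, 6, … — the shift grows by one for each successive letter.
Applying it to crumb: c+4=g, r+5=w, u+6=a, m+7=t, b+8=j.

gwatj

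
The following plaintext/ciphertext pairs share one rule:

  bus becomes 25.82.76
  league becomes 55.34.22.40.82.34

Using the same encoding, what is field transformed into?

With a=1..z=26, the number is 3·pos + 19.
On field: f=6→37, i=9→46, e=5→34, l=12→55, d=4→31.

37.46.34.55.31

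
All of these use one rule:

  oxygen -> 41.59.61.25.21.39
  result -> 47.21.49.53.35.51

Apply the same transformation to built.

o(#15)→41 and x(#24)→59: differences scale by 2, so n = 2·pos + 11. Each letter becomes 2×(its alphabet position, a=1..z=26) + 11.
On built: b=2→15, u=21→53, i=9→29, l=12→35, t=20→51.

15.53.29.35.51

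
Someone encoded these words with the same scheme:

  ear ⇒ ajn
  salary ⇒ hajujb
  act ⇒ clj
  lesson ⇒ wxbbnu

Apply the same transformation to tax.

The output letters match the input read backwards, each shifted +9: ear reversed is rae. Two steps: reverse the string, then apply a Caesar shift of +9.
On tax: reverse → xat; then shift: x+9=g, a+9=j, t+9=c.

gjc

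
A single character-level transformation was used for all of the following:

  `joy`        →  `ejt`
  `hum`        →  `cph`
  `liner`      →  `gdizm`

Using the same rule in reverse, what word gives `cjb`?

Each letter is shifted forward by 21 in the alphabet (a Caesar shift of +21).
Decoding cjb: c−21=h, j−21=o, b−21=g.

hog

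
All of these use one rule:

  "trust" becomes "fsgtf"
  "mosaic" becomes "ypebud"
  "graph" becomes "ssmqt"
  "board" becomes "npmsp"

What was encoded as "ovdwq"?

The shifts repeat in a cycle of length 2: positions 0,1,… shift by +12, +1, then the pattern repeats.
Reversing it on ovdwq: o−12=c, v−1=u, d−12=r, w−1=v, q−12=e.

curve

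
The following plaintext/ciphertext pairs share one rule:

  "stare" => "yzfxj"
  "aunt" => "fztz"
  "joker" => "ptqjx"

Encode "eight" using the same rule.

The rule splits by letter class: vowels +5, consonants +6.
For eight: e(vowel)+5=j, i(vowel)+5=n, g(cons)+6=m, h(cons)+6=n, t(cons)+6=z.

jnmnz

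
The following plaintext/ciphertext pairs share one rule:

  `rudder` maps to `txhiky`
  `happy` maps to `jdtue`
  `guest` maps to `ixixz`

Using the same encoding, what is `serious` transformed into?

uhvnuba

In rudder: r→t is +2, u→x is +3, d→h is +4, d→i is +5 — the shift increases by 1 each position. The shift increases by 1 at each position, starting from +2: 2, 3, 4, ….
On serious: s+2=u, e+3=h, r+4=v, i+5=n, o+6=u, u+7=b, s+8=a.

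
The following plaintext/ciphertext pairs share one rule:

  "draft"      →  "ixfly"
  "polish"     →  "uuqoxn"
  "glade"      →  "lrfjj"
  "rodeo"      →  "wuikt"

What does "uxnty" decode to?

print

A repeating key of period 2 is used — shifts +5, +6 over and over.
Reversing it on uxnty: u−5=p, x−6=r, n−5=i, t−6=n, y−5=t.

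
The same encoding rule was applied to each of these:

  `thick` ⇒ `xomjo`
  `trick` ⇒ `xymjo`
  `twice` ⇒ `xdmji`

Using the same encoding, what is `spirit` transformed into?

Shifts by position in thick: pos 0: t→x (+4), pos 1: h→o (+7), pos 2: i→m (+4), pos 3: c→j (+7) — repeating every 2. The shifts repeat in a cycle of length 2: positions 0,1,… shift by +4, +7, then the pattern repeats.
On spirit: s+4=w, p+7=w, i+4=m, r+7=y, i+4=m, t+7=a.

wwmyma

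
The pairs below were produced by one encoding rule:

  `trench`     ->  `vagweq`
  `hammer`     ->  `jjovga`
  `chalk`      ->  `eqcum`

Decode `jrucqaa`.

history

Shifts by position in trench: pos 0: t→v (+2), pos 1: r→a (+9), pos 2: e→g (+2), pos 3: n→w (+9) — repeating every 2. It's a Vigenère-style cipher with numeric key [2,9]: position i shifts by key[i mod 2].
Reversing it on jrucqaa: j−2=h, r−9=i, u−2=s, c−9=t, q−2=o, a−9=r, a−2=y.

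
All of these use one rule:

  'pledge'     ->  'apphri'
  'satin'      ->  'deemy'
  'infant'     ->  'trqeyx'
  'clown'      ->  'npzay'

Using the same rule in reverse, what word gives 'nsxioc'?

comedy

It's a Vigenère-style cipher with numeric key [11,4]: position i shifts by key[i mod 2].
Undoing it on nsxioc: n−11=c, s−4=o, x−11=m, i−4=e, o−11=d, c−4=y.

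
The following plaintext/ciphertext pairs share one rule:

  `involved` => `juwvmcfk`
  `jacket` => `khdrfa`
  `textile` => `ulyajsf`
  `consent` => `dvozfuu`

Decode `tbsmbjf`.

surface

Shifts by position in involved: pos 0: i→j (+1), pos 1: n→u (+7), pos 2: v→w (+1), pos 3: o→v (+7) — repeating every 2. It's a Vigenère-style cipher with numeric key [1,7]: position i shifts by key[i mod 2].
Undoing it on tbsmbjf: t−1=s, b−7=u, s−1=r, m−7=f, b−1=a, j−7=c, f−1=e.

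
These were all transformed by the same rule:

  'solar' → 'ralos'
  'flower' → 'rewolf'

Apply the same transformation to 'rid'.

dir

It's just the letters in reverse order.
On rid: reverse → dir.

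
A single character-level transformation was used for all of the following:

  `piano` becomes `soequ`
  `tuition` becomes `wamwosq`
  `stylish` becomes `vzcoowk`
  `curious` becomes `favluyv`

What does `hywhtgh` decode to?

essence

It's a Vigenère-style cipher with numeric key [3,6,4]: position i shifts by key[i mod 3].
Decoding hywhtgh: h−3=e, y−6=s, w−4=s, h−3=e, t−6=n, g−4=c, h−3=e.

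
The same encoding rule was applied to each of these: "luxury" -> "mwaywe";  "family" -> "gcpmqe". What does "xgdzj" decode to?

weave

The shift increases by 1 at each position, starting from +1: 1, 2, 3, ….
Decoding xgdzj: x−1=w, g−2=e, d−3=a, z−4=v, j−5=e.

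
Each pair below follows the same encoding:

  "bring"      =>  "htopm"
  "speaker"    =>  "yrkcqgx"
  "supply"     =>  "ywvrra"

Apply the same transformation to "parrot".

Shifts by position in bring: pos 0: b→h (+6), pos 1: r→t (+2), pos 2: i→o (+6), pos 3: n→p (+2) — repeating every 2. The shifts repeat in a cycle of length 2: positions 0,1,… shift by +6, +2, then the pattern repeats.
For parrot: p+6=v, a+2=c, r+6=x, r+2=t, o+6=u, t+2=v.

vcxtuv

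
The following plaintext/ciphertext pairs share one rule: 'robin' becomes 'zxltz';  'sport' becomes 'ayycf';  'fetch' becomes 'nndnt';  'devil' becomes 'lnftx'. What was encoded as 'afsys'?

swing

In robin: r→z is +8, o→x is +9, b→l is +10, i→t is +11 — the shift increases by 1 each position. Letter i (0-indexed) is shifted by i+8, so successive shifts are 8, 9, 10, ….
Reversing it on afsys: a−8=s, f−9=w, s−10=i, y−11=n, s−12=g.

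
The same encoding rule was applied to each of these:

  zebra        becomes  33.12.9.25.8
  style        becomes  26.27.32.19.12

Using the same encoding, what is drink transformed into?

11.25.16.21.18

z is letter #26 and maps to 33: an offset of 7. Letters become their 1-based position plus 7 (so a→8, b→9, …).
Applying it to drink: d=4→11, r=18→25, i=9→16, n=14→21, k=11→18.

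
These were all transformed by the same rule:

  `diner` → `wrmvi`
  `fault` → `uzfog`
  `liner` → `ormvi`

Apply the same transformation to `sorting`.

hligrmt

Each pair mirrors across the alphabet (d↔w, i↔r, n↔m): positions sum to 25. Each letter is replaced by its mirror in the alphabet: a↔z, b↔y, c↔x, and so on (the Atbash cipher).
On sorting: s↔h, o↔l, r↔i, t↔g, i↔r, n↔m, g↔t.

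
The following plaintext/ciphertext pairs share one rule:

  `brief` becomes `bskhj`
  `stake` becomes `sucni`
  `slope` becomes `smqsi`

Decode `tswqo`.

Each letter shifts forward by its position index (0, 1, 2, …) — the shift grows by one for each successive letter.
Decoding tswqo: t−0=t, s−1=r, w−2=u, q−3=n, o−4=k.

trunk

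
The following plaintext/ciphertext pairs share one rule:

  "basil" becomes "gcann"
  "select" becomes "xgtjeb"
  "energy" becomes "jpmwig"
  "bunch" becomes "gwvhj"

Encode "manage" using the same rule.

Shifts by position in basil: pos 0: b→g (+5), pos 1: a→c (+2), pos 2: s→a (+8), pos 3: i→n (+5), pos 4: l→n (+2) — repeating every 3. It's a Vigenère-style cipher with numeric key [5,2,8]: position i shifts by key[i mod 3].
For manage: m+5=r, a+2=c, n+8=v, a+5=f, g+2=i, e+8=m.

rcvfim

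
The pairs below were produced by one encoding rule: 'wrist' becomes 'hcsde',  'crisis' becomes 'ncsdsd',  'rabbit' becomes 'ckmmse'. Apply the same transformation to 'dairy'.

okscj

The shift depends on letter class: consonant w→h is +11, but vowel i→s is +10. Two shifts are in play — +10 for a/e/i/o/u, +11 for every other letter.
Applying it to dairy: d(cons)+11=o, a(vowel)+10=k, i(vowel)+10=s, r(cons)+11=c, y(cons)+11=j.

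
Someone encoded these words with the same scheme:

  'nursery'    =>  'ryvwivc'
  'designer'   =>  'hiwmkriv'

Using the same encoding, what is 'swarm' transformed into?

This is a Caesar cipher with shift 4.
For swarm: s+4=w, w+4=a, a+4=e, r+4=v, m+4=q.

waevq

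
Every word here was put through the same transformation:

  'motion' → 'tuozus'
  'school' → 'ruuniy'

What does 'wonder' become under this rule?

xkjtuc

Read the word backwards and shift each letter +6.
Applying it to wonder: reverse → rednow; then shift: r+6=x, e+6=k, d+6=j, n+6=t, o+6=u, w+6=c.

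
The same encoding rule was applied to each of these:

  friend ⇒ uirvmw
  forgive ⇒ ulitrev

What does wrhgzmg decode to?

Letters are reflected about the middle of the alphabet (position → 25−position): Atbash.
Undoing it on wrhgzmg: w↔d, r↔i, h↔s, g↔t, z↔a, m↔n, g↔t.

distant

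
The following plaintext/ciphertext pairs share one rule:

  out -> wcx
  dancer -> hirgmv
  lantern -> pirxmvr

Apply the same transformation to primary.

The shift depends on letter class: consonant t→x is +4, but vowel o→w is +8. Vowels shift forward by 8 and consonants shift forward by 4.
For primary: p(cons)+4=t, r(cons)+4=v, i(vowel)+8=q, m(cons)+4=q, a(vowel)+8=i, r(cons)+4=v, y(cons)+4=c.

tvqqivc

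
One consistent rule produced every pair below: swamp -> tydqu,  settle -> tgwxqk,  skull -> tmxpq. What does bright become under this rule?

In swamp: s→t is +1, w→y is +2, a→d is +3, m→q is +4 — the shift increases by 1 each position. The shift increases by 1 at each position, starting from +1: 1, 2, 3, ….
On bright: b+1=c, r+2=t, i+3=l, g+4=k, h+5=m, t+6=z.

ctlkmz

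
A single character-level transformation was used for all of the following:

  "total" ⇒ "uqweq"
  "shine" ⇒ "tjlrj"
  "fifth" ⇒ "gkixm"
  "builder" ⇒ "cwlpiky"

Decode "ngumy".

In total: t→u is +1, o→q is +2, t→w is +3, a→e is +4 — the shift increases by 1 each position. Letter i (0-indexed) is shifted by i+1, so successive shifts are 1, 2, 3, ….
Decoding ngumy: n−1=m, g−2=e, u−3=r, m−4=i, y−5=t.

merit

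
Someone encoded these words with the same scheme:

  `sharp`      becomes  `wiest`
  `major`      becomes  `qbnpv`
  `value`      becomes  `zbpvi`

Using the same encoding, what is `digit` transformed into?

hjkjx

It's a Vigenère-style cipher with numeric key [4,1]: position i shifts by key[i mod 2].
For digit: d+4=h, i+1=j, g+4=k, i+1=j, t+4=x.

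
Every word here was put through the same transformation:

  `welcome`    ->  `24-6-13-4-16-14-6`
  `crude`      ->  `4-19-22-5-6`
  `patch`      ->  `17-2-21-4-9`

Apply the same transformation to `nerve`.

Letters become their 1-based position plus 1 (so a→2, b→3, …).
Applying it to nerve: n=14→15, e=5→6, r=18→19, v=22→23, e=5→6.

15-6-19-23-6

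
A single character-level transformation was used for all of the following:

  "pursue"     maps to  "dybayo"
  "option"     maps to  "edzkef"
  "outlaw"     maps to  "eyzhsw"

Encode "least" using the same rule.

hosaz

p(15)→d(3) and u(20)→y(24) fit y≡25x+18 (mod 26); the inverse of 25 mod 26 is 25. This is an affine cipher: with a=0,…,z=25, each position x becomes (25x+18) mod 26.
On least: l(11)→25·11+18≡7=h; e(4)→25·4+18≡14=o; a(0)→25·0+18≡18=s; s(18)→25·18+18≡0=a; t(19)→25·19+18≡25=z (all mod 26).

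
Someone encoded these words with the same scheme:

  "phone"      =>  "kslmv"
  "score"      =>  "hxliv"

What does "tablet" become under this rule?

Each pair mirrors across the alphabet (p↔k, h↔s, o↔l): positions sum to 25. This is the alphabet-reversal cipher (Atbash): a becomes z, b becomes y, etc.
For tablet: t↔g, a↔z, b↔y, l↔o, e↔v, t↔g.

gzyovg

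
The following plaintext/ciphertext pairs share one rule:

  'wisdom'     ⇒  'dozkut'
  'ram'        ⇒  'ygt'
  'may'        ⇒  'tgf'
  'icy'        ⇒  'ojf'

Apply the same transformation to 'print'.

wyoua

The shift depends on letter class: consonant w→d is +7, but vowel i→o is +6. Two shifts are in play — +6 for a/e/i/o/u, +7 for every other letter.
For print: p(cons)+7=w, r(cons)+7=y, i(vowel)+6=o, n(cons)+7=u, t(cons)+7=a.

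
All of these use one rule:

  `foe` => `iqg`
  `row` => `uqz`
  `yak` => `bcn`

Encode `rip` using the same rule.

The rule splits by letter class: vowels +2, consonants +3.
Applying it to rip: r(cons)+3=u, i(vowel)+2=k, p(cons)+3=s.

uks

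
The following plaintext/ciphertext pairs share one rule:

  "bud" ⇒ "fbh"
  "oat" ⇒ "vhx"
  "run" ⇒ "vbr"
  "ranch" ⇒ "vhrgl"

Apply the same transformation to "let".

Vowels shift forward by 7 and consonants shift forward by 4.
Applying it to let: l(cons)+4=p, e(vowel)+7=l, t(cons)+4=x.

plx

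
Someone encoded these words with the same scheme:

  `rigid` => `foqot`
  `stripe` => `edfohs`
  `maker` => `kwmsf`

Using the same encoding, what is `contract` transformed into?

r(17)→f(5) and i(8)→o(14) fit y≡25x+22 (mod 26); the inverse of 25 mod 26 is 25. This is an affine cipher: with a=0,…,z=25, each position x becomes (25x+22) mod 26.
Applying it to contract: c(2)→25·2+22≡20=u; o(14)→25·14+22≡8=i; n(13)→25·13+22≡9=j; t(19)→25·19+22≡3=d; r(17)→25·17+22≡5=f; a(0)→25·0+22≡22=w; c(2)→25·2+22≡20=u; t(19)→25·19+22≡3=d (all mod 26).

uijdfwud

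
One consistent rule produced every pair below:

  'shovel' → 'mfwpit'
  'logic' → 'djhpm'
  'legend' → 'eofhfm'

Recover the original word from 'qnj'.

imp

The output letters match the input read backwards, each shifted +1: shovel reversed is levohs. Two steps: reverse the string, then apply a Caesar shift of +1.
Reversing it on qnj: shift back: q−1=p, n−1=m, j−1=i → pmi; then reverse → imp.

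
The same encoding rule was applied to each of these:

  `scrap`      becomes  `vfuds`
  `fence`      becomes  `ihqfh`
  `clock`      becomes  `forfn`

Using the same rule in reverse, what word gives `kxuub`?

hurry

Compare letters: s→v is +3, c→f is +3, r→u is +3 — a constant shift. This is a Caesar cipher with shift 3.
Reversing it on kxuub: k−3=h, x−3=u, u−3=r, u−3=r, b−3=y.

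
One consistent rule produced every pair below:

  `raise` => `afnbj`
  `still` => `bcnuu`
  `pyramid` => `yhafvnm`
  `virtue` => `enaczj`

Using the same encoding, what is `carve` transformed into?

The shift depends on letter class: consonant r→a is +9, but vowel a→f is +5. Two shifts are in play — +5 for a/e/i/o/u, +9 for every other letter.
On carve: c(cons)+9=l, a(vowel)+5=f, r(cons)+9=a, v(cons)+9=e, e(vowel)+5=j.

lfaej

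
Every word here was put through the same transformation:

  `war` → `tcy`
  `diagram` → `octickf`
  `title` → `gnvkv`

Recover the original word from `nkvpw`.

The output letters match the input read backwards, each shifted +2: war reversed is raw. The word is reversed, then every letter is shifted forward by 2.
Undoing it on nkvpw: shift back: n−2=l, k−2=i, v−2=t, p−2=n, w−2=u → litnu; then reverse → until.

until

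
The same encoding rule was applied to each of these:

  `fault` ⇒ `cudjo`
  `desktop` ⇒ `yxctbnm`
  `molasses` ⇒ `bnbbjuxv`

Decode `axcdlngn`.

executor

The word is reversed, then every letter is shifted forward by 9.
Reversing it on axcdlngn: shift back: a−9=r, x−9=o, c−9=t, d−9=u, l−9=c, n−9=e, g−9=x, n−9=e → rotucexe; then reverse → executor.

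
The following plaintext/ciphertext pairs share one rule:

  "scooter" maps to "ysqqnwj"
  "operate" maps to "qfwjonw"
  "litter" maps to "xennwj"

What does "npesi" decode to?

thick

Each letter's alphabet position (a=0..z=25) is mapped through 15·x+14 mod 26 — an affine cipher.
Reversing it on npesi: n(13)→7·(13−14)≡19=t; p(15)→7·(15−14)≡7=h; e(4)→7·(4−14)≡8=i; s(18)→7·(18−14)≡2=c; i(8)→7·(8−14)≡10=k (all mod 26).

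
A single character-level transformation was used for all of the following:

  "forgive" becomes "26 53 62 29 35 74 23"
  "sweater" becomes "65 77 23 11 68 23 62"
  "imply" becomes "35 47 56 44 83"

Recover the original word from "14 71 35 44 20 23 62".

builder

f(#6)→26 and o(#15)→53: differences scale by 3, so n = 3·pos + 8. The formula is n = 3×(alphabet index, a=1) + 8.
Decoding 14 71 35 44 20 23 62: 14→(14−8)÷3=2=b, 71→(71−8)÷3=21=u, 35→(35−8)÷3=9=i, 44→(44−8)÷3=12=l, 20→(20−8)÷3=4=d, 23→(23−8)÷3=5=e, 62→(62−8)÷3=18=r.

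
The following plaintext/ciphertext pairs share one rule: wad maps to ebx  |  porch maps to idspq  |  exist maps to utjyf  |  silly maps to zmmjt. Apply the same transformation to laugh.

The output letters match the input read backwards, each shifted +1: wad reversed is daw. The word is reversed, then every letter is shifted forward by 1.
For laugh: reverse → hgual; then shift: h+1=i, g+1=h, u+1=v, a+1=b, l+1=m.

ihvbm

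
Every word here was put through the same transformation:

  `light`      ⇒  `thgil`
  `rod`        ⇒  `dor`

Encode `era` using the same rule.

The output letters match the input read backwards: light reversed is thgil. The word is simply reversed.
Applying it to era: reverse → are.

are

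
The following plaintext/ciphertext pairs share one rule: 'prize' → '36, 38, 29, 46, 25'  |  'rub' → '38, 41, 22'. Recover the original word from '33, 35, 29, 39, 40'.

p is letter #16 and maps to 36: an offset of 20. Letters become their 1-based position plus 20 (so a→21, b→22, …).
Undoing it on 33, 35, 29, 39, 40: 33→(33−20)÷1=13=m, 35→(35−20)÷1=15=o, 29→(29−20)÷1=9=i, 39→(39−20)÷1=19=s, 40→(40−20)÷1=20=t.

moist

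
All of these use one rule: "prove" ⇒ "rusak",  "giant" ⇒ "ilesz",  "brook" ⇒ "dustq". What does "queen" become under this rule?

In prove: p→r is +2, r→u is +3, o→s is +4, v→a is +5 — the shift increases by 1 each position. Letter i (0-indexed) is shifted by i+2, so successive shifts are 2, 3, 4, ….
On queen: q+2=s, u+3=x, e+4=i, e+5=j, n+6=t.

sxijt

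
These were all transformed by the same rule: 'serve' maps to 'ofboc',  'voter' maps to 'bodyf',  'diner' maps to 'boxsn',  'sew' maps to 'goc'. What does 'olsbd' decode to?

tribe

The output letters match the input read backwards, each shifted +10: serve reversed is evres. Two steps: reverse the string, then apply a Caesar shift of +10.
Decoding olsbd: shift back: o−10=e, l−10=b, s−10=i, b−10=r, d−10=t → ebirt; then reverse → tribe.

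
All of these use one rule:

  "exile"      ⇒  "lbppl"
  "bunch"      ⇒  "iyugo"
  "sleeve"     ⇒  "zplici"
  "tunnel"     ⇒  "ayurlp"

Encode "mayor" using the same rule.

Shifts by position in exile: pos 0: e→l (+7), pos 1: x→b (+4), pos 2: i→p (+7), pos 3: l→p (+4) — repeating every 2. A repeating key of period 2 is used — shifts +7, +4 over and over.
Applying it to mayor: m+7=t, a+4=e, y+7=f, o+4=s, r+7=y.

tefsy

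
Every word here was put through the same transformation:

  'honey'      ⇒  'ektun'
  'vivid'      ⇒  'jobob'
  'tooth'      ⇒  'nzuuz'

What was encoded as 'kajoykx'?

The output letters match the input read backwards, each shifted +6: honey reversed is yenoh. Read the word backwards and shift each letter +6.
Undoing it on kajoykx: shift back: k−6=e, a−6=u, j−6=d, o−6=i, y−6=s, k−6=e, x−6=r → eudiser; then reverse → residue.

residue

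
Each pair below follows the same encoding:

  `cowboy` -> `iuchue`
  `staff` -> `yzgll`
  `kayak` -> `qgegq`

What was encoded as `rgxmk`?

Compare letters: c→i is +6, o→u is +6, w→c is +6 — a constant shift. This is a Caesar cipher with shift 6.
Undoing it on rgxmk: r−6=l, g−6=a, x−6=r, m−6=g, k−6=e.

large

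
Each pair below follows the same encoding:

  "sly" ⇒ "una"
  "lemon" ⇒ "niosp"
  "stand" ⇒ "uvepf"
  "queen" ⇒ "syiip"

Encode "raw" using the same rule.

tey

The shift depends on letter class: consonant s→u is +2, but vowel e→i is +4. Vowels shift forward by 4 and consonants shift forward by 2.
Applying it to raw: r(cons)+2=t, a(vowel)+4=e, w(cons)+2=y.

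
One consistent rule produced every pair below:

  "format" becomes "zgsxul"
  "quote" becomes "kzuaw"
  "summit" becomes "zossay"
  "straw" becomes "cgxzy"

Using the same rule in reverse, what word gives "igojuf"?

zodiac

The output letters match the input read backwards, each shifted +6: format reversed is tamrof. Two steps: reverse the string, then apply a Caesar shift of +6.
Undoing it on igojuf: shift back: i−6=c, g−6=a, o−6=i, j−6=d, u−6=o, f−6=z → caidoz; then reverse → zodiac.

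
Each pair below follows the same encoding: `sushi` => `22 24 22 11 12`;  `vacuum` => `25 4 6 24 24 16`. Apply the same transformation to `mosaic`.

16 18 22 4 12 6

s is letter #19 and maps to 22: an offset of 3. The number is (letter's place in the alphabet, a=1) + 3.
For mosaic: m=13→16, o=15→18, s=19→22, a=1→4, i=9→12, c=3→6.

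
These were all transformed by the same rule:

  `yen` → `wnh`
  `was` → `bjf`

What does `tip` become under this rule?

yrc

The output letters match the input read backwards, each shifted +9: yen reversed is ney. Read the word backwards and shift each letter +9.
On tip: reverse → pit; then shift: p+9=y, i+9=r, t+9=c.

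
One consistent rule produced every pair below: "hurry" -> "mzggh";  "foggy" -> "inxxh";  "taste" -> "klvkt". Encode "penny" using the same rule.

h(7)→m(12) and u(20)→z(25) fit y≡15x+11 (mod 26); the inverse of 15 mod 26 is 7. Each letter's alphabet position (a=0..z=25) is mapped through 15·x+11 mod 26 — an affine cipher.
For penny: p(15)→15·15+11≡2=c; e(4)→15·4+11≡19=t; n(13)→15·13+11≡24=y; n(13)→15·13+11≡24=y; y(24)→15·24+11≡7=h (all mod 26).

ctyyh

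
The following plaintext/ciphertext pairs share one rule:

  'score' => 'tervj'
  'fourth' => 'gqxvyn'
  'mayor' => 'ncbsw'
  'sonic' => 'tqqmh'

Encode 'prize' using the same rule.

qtldj

In score: s→t is +1, c→e is +2, o→r is +3, r→v is +4 — the shift increases by 1 each position. The shift increases by 1 at each position, starting from +1: 1, 2, 3, ….
For prize: p+1=q, r+2=t, i+3=l, z+4=d, e+5=j.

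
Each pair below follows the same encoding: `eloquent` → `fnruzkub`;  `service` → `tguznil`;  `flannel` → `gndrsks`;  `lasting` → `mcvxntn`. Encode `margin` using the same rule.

ncuknt

In eloquent: e→f is +1, l→n is +2, o→r is +3, q→u is +4 — the shift increases by 1 each position. Letter i (0-indexed) is shifted by i+1, so successive shifts are 1, 2, 3, ….
For margin: m+1=n, a+2=c, r+3=u, g+4=k, i+5=n, n+6=t.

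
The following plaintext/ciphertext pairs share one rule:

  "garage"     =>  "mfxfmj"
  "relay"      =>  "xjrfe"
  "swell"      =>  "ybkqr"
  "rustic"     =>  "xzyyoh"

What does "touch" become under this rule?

ztahn

Shifts by position in garage: pos 0: g→m (+6), pos 1: a→f (+5), pos 2: r→x (+6), pos 3: a→f (+5) — repeating every 2. It's a Vigenère-style cipher with numeric key [6,5]: position i shifts by key[i mod 2].
On touch: t+6=z, o+5=t, u+6=a, c+5=h, h+6=n.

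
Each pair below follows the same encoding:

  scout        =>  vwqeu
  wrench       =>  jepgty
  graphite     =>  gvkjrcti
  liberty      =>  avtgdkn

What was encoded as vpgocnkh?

filament

The output letters match the input read backwards, each shifted +2: scout reversed is tuocs. Two steps: reverse the string, then apply a Caesar shift of +2.
Undoing it on vpgocnkh: shift back: v−2=t, p−2=n, g−2=e, o−2=m, c−2=a, n−2=l, k−2=i, h−2=f → tnemalif; then reverse → filament.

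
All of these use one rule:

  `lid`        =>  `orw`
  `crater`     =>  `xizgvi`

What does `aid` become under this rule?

zrw

Each pair mirrors across the alphabet (l↔o, i↔r, d↔w): positions sum to 25. Each letter is replaced by its mirror in the alphabet: a↔z, b↔y, c↔x, and so on (the Atbash cipher).
For aid: a↔z, i↔r, d↔w.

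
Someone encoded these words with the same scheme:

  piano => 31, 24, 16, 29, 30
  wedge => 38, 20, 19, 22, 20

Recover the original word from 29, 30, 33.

nor

p is letter #16 and maps to 31: an offset of 15. Each letter is replaced by its alphabet position (a=1..z=26) + 15.
Decoding 29, 30, 33: 29→(29−15)÷1=14=n, 30→(30−15)÷1=15=o, 33→(33−15)÷1=18=r.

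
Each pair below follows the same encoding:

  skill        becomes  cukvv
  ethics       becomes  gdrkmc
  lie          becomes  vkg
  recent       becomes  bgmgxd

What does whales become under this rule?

grcvgc

The shift depends on letter class: consonant s→c is +10, but vowel i→k is +2. Two shifts are in play — +2 for a/e/i/o/u, +10 for every other letter.
On whales: w(cons)+10=g, h(cons)+10=r, a(vowel)+2=c, l(cons)+10=v, e(vowel)+2=g, s(cons)+10=c.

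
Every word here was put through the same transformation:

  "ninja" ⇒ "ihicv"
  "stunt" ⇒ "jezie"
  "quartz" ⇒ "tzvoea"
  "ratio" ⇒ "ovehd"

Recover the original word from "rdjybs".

gospel

n(13)→i(8) and i(8)→h(7) fit y≡21x+21 (mod 26); the inverse of 21 mod 26 is 5. Each letter's alphabet position (a=0..z=25) is mapped through 21·x+21 mod 26 — an affine cipher.
Undoing it on rdjybs: r(17)→5·(17−21)≡6=g; d(3)→5·(3−21)≡14=o; j(9)→5·(9−21)≡18=s; y(24)→5·(24−21)≡15=p; b(1)→5·(1−21)≡4=e; s(18)→5·(18−21)≡11=l (all mod 26).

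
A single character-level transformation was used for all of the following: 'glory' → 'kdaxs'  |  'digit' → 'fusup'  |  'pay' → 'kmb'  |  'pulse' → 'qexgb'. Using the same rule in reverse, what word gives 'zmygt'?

The output letters match the input read backwards, each shifted +12: glory reversed is yrolg. Two steps: reverse the string, then apply a Caesar shift of +12.
Undoing it on zmygt: shift back: z−12=n, m−12=a, y−12=m, g−12=u, t−12=h → namuh; then reverse → human.

human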